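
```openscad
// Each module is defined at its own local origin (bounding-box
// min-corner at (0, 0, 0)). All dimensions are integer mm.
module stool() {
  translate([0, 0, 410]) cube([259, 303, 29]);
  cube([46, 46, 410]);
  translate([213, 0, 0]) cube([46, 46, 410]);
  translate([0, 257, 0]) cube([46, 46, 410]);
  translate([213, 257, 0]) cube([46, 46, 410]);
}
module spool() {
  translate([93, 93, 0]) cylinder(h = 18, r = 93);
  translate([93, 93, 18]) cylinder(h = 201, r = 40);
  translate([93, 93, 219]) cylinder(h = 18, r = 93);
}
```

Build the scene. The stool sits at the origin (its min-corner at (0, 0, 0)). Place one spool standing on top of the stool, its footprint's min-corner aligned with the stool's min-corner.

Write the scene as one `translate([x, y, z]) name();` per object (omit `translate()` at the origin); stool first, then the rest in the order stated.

stool();
translate([0, 0, 439]) spool();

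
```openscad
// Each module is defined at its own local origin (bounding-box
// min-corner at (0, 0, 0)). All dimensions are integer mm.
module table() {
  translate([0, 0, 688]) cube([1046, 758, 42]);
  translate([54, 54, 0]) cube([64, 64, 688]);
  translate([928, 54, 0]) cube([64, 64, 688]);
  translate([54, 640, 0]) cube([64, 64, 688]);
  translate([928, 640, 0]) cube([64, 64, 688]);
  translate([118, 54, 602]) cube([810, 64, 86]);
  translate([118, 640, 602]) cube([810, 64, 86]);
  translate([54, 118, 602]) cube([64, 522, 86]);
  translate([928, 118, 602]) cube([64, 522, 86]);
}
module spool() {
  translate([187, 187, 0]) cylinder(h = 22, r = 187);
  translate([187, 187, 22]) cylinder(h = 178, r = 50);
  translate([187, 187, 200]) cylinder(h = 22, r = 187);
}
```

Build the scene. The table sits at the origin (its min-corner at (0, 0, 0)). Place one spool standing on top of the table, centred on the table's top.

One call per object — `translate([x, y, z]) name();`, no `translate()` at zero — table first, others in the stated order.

table();
translate([336, 192, 730]) spool();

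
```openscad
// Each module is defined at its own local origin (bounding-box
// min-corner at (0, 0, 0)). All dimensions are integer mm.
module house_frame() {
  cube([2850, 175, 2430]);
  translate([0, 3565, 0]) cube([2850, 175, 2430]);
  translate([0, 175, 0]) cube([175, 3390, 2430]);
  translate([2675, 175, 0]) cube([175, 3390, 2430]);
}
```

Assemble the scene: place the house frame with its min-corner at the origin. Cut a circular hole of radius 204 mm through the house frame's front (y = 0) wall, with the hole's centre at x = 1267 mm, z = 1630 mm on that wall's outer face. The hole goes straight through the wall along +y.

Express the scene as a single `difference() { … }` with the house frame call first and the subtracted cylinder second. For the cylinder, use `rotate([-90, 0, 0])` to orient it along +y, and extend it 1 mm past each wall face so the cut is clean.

difference() {
  house_frame();
  translate([1267, -1, 1630]) rotate([-90, 0, 0]) cylinder(h = 177, r = 204);
}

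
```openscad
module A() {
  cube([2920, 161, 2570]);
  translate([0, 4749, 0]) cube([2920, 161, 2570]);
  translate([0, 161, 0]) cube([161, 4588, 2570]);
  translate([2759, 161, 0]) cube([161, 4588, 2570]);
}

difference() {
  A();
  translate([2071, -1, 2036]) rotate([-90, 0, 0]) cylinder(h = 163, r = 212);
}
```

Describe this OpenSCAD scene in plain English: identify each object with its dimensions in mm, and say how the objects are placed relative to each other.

A is a box-shaped house frame (walls only): outside footprint 2920×4910 mm, wall height 2570 mm, wall thickness 161 mm. The two y-facing walls run the full x-width; the two x-facing walls fit between the inner faces of the y-facing walls.

The house frame has a circular hole of radius 212 mm through its front wall, centred at (x = 2071, z = 2036).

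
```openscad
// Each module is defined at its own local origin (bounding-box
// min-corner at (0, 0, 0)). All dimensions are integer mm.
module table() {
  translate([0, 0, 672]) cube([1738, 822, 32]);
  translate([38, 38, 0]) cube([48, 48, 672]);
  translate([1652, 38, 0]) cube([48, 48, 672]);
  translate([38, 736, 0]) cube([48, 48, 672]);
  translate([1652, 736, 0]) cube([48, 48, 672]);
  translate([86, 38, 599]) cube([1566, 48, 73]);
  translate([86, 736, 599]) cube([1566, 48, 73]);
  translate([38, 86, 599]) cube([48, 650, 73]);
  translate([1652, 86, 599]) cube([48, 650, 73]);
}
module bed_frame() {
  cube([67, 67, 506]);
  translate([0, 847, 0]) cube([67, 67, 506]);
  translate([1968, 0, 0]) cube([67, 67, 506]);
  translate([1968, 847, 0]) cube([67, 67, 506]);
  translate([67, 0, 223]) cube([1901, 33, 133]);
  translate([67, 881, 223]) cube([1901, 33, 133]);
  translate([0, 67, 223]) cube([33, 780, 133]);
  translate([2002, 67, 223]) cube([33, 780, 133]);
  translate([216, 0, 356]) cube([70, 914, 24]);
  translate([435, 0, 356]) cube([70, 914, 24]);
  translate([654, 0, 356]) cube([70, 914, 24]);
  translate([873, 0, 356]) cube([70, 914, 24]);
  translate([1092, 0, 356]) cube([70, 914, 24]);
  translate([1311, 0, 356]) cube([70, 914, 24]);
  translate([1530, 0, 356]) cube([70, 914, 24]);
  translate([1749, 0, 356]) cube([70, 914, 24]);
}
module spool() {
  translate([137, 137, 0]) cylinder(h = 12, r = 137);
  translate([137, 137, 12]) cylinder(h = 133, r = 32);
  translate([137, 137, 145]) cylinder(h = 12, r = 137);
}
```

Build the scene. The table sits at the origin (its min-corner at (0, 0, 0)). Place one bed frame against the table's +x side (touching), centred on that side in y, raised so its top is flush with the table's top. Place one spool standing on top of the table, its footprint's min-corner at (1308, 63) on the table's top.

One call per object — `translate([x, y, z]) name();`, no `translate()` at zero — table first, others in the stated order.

table();
translate([1738, -46, 198]) bed_frame();
translate([1308, 63, 704]) spool();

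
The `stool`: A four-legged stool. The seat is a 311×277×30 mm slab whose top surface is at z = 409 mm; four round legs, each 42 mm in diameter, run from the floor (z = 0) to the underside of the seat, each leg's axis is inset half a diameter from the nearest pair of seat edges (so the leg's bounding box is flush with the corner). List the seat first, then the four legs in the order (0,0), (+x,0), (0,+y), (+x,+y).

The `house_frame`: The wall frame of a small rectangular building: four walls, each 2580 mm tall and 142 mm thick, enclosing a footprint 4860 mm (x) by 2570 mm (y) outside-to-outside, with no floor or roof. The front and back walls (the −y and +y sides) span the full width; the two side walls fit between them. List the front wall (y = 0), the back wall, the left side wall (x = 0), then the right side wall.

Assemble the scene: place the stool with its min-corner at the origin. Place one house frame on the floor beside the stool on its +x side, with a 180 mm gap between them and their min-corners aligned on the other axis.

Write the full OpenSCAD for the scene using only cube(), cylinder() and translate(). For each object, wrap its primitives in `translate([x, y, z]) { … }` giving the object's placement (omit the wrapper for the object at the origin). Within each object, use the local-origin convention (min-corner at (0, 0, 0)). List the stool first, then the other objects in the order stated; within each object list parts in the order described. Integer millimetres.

translate([0, 0, 379]) cube([311, 277, 30]);
translate([21, 21, 0]) cylinder(h = 379, r = 21);
translate([290, 21, 0]) cylinder(h = 379, r = 21);
translate([21, 256, 0]) cylinder(h = 379, r = 21);
translate([290, 256, 0]) cylinder(h = 379, r = 21);
translate([491, 0, 0]) {
  cube([4860, 142, 2580]);
  translate([0, 2428, 0]) cube([4860, 142, 2580]);
  translate([0, 142, 0]) cube([142, 2286, 2580]);
  translate([4718, 142, 0]) cube([142, 2286, 2580]);
}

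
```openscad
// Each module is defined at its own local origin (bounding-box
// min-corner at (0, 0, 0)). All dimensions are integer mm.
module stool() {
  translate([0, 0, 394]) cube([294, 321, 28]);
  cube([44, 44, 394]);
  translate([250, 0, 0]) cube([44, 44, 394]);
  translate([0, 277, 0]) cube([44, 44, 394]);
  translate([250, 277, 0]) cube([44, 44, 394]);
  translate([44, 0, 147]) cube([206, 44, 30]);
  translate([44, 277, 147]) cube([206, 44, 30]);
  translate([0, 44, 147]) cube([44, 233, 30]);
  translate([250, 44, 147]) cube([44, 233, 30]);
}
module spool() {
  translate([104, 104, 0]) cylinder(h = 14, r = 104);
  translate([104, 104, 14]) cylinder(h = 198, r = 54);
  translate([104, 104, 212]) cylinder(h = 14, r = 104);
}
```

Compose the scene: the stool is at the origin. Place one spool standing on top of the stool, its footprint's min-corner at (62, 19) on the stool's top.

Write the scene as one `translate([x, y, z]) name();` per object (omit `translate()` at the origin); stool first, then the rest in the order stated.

stool();
translate([62, 19, 422]) spool();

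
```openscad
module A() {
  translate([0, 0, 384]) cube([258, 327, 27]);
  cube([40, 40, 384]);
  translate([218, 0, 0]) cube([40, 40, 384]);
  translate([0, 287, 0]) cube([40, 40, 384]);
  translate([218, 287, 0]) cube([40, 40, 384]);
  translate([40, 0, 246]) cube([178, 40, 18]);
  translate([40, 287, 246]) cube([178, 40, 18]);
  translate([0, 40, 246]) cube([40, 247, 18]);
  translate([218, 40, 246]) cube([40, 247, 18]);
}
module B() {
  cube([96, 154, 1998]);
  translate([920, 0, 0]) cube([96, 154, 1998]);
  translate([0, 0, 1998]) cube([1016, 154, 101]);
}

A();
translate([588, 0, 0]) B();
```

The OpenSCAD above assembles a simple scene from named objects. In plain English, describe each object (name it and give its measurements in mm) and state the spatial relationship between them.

A is a simple wooden stool: a rectangular seat 258 mm (x) by 327 mm (y), 27 mm thick, top face at z = 411 mm, on four square legs, each 40×40 mm in cross-section. The legs rest on z = 0, each flush with a corner of the seat. Four stretchers, 40 mm wide and 18 mm tall, connect adjacent legs with their undersides at z = 246 mm, each running between the inner faces of the legs it joins and aligned with the legs' outer faces on the other axis.

B is a door frame. The clear opening is 824 mm wide and 1998 mm high. Two 96 mm wide jambs, 154 mm deep, stand either side of the opening from the floor to the top of the opening. A 101 mm thick head sits across the top of both jambs, spanning the full outside width of the frame.

The door frame is on the floor beside the stool on its +x side.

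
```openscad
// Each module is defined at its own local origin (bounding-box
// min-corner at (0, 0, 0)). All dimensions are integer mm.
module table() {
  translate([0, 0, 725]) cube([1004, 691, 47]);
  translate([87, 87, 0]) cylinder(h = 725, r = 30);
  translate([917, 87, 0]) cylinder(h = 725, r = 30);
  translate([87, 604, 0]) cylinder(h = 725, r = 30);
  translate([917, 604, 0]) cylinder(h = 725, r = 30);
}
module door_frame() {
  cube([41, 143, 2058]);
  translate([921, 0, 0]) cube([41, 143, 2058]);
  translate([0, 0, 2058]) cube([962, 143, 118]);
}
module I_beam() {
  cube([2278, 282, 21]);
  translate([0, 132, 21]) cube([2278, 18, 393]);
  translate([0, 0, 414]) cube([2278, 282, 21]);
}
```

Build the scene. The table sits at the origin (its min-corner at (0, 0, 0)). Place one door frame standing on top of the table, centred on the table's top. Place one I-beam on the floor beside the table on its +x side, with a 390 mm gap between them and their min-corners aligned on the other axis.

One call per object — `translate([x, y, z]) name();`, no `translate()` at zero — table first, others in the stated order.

table();
translate([21, 274, 772]) door_frame();
translate([1394, 0, 0]) I_beam();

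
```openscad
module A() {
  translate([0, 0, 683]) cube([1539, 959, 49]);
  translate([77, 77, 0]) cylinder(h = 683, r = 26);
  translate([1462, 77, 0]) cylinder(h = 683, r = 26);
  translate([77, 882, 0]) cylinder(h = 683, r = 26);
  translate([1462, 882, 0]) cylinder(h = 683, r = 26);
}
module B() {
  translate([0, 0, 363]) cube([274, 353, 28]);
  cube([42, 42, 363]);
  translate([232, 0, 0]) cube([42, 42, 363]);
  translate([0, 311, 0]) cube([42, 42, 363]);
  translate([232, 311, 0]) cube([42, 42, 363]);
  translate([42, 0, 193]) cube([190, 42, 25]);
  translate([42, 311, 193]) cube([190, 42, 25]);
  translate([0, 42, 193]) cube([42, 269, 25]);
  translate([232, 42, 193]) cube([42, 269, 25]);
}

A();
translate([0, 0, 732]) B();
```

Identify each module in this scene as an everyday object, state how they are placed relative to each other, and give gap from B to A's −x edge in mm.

A is a table. B is a stool. The stool is on top of the table. The gap from the stool to the table's −x edge is 0 mm.

The stool's min-x is at 0; the table's min-x is 0; gap = 0 mm.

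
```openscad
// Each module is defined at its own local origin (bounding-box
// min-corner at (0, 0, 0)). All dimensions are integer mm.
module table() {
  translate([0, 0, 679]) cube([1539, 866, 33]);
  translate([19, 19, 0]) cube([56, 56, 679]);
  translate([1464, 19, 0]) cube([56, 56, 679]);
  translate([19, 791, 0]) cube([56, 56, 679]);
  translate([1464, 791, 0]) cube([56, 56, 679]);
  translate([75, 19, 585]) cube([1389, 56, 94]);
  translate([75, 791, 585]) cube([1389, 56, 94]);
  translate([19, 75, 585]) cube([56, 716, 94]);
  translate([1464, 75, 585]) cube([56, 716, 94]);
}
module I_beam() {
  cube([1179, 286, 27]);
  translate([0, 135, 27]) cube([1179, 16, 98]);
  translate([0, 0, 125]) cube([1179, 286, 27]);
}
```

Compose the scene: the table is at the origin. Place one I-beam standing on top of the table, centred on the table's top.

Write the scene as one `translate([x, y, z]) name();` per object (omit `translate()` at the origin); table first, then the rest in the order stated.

table();
translate([180, 290, 712]) I_beam();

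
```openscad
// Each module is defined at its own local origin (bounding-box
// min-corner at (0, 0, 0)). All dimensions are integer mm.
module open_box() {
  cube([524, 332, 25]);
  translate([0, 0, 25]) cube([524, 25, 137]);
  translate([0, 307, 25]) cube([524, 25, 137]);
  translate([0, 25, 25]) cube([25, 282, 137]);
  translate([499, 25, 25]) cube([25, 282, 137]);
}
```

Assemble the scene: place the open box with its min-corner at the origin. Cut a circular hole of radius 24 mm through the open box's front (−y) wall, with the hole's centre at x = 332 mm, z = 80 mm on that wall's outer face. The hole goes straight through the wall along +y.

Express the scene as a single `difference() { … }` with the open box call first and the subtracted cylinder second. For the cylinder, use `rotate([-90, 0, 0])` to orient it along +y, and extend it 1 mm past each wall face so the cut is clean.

difference() {
  open_box();
  translate([332, -1, 80]) rotate([-90, 0, 0]) cylinder(h = 27, r = 24);
}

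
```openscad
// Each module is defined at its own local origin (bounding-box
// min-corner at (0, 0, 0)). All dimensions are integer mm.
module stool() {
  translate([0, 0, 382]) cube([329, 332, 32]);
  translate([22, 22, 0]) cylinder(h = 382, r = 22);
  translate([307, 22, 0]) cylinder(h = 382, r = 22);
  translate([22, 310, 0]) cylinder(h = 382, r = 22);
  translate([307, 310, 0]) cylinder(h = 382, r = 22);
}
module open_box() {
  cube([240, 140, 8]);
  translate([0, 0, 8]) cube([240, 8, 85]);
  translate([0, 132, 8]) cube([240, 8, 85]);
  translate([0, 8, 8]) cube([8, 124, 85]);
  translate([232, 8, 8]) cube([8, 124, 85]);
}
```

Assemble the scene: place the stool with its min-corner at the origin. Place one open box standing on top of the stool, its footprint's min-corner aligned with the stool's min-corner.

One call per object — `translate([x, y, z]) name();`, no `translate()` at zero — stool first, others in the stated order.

stool();
translate([0, 0, 414]) open_box();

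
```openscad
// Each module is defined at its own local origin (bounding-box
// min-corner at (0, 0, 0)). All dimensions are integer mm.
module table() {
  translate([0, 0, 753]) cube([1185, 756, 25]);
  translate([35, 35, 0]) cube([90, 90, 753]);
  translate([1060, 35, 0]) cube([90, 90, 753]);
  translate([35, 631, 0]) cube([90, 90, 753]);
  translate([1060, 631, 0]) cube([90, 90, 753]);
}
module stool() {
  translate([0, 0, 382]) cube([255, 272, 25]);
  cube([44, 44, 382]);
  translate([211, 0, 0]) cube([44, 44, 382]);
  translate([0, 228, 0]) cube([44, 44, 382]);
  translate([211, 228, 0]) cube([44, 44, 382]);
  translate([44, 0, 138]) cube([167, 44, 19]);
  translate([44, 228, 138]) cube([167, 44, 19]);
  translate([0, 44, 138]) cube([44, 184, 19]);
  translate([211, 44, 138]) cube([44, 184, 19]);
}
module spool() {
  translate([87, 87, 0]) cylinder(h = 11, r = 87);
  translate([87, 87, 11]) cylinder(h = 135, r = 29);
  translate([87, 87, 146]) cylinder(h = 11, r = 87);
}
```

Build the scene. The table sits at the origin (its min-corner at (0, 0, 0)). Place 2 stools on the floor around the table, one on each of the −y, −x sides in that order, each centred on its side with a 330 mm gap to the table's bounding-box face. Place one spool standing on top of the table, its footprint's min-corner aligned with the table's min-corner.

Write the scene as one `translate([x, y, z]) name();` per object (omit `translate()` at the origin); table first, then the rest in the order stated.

table();
translate([465, -602, 0]) stool();
translate([-585, 242, 0]) stool();
translate([0, 0, 778]) spool();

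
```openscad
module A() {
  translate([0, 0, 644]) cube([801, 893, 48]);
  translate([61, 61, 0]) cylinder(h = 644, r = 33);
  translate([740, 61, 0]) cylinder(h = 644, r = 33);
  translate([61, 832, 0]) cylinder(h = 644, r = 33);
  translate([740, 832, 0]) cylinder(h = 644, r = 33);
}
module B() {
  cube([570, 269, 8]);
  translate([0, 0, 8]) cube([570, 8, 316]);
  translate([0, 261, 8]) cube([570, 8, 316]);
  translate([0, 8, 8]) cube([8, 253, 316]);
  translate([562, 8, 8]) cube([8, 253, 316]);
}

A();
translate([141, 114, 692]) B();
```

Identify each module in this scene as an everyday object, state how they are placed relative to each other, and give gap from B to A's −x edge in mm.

The open box's min-x is at 141; the table's min-x is 0; gap = 141 mm.

A is a table. B is an open box. The open box is on top of the table. The gap from the open box to the table's −x edge is 141 mm.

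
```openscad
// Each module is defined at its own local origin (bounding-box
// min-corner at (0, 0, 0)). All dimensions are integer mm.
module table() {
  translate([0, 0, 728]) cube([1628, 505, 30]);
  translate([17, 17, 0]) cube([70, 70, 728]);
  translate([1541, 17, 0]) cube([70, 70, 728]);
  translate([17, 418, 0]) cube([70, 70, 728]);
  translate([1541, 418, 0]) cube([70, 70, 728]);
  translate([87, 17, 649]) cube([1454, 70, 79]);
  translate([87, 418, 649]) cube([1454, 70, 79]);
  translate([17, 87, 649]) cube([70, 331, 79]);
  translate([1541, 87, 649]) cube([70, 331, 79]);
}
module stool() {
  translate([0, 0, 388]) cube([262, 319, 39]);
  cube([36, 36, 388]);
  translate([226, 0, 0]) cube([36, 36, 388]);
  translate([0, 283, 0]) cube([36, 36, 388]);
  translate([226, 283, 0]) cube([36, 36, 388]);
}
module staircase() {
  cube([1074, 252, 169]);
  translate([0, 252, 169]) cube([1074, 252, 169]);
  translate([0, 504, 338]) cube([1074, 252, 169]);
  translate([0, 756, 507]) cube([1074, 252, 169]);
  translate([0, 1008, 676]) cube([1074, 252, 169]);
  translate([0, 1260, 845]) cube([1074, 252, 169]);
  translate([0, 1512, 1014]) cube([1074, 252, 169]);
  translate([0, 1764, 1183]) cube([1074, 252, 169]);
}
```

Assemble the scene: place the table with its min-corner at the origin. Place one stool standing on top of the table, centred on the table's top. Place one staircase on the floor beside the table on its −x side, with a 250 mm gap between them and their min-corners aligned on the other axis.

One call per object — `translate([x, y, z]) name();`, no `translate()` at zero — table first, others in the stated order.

table();
translate([683, 93, 758]) stool();
translate([-1324, 0, 0]) staircase();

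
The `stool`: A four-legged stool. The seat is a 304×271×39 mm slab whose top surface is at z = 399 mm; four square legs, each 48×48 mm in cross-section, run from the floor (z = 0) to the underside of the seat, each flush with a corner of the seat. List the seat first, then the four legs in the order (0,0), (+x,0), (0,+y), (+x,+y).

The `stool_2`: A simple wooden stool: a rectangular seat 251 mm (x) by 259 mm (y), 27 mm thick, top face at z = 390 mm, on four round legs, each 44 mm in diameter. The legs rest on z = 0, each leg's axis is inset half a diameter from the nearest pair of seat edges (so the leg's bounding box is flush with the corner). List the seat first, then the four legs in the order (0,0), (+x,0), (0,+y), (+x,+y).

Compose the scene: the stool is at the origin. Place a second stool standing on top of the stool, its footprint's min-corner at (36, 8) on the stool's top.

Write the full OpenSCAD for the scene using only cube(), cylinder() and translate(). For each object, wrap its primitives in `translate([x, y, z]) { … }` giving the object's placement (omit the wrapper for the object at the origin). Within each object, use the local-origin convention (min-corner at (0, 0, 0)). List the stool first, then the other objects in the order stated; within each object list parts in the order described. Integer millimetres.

translate([0, 0, 360]) cube([304, 271, 39]);
cube([48, 48, 360]);
translate([256, 0, 0]) cube([48, 48, 360]);
translate([0, 223, 0]) cube([48, 48, 360]);
translate([256, 223, 0]) cube([48, 48, 360]);
translate([36, 8, 399]) {
  translate([0, 0, 363]) cube([251, 259, 27]);
  translate([22, 22, 0]) cylinder(h = 363, r = 22);
  translate([229, 22, 0]) cylinder(h = 363, r = 22);
  translate([22, 237, 0]) cylinder(h = 363, r = 22);
  translate([229, 237, 0]) cylinder(h = 363, r = 22);
}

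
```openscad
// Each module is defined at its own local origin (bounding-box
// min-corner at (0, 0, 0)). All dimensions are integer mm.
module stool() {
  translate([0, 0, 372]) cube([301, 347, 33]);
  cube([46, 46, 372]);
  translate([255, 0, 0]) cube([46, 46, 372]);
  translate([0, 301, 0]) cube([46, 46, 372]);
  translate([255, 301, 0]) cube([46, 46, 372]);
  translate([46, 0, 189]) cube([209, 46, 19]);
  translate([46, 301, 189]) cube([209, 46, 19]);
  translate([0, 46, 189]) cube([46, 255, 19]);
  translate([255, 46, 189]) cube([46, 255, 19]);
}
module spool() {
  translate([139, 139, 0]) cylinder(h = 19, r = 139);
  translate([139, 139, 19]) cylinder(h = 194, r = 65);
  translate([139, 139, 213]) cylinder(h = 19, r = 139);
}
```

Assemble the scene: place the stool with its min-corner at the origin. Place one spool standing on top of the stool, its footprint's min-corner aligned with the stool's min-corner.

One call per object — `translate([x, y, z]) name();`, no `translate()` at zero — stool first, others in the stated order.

stool();
translate([0, 0, 405]) spool();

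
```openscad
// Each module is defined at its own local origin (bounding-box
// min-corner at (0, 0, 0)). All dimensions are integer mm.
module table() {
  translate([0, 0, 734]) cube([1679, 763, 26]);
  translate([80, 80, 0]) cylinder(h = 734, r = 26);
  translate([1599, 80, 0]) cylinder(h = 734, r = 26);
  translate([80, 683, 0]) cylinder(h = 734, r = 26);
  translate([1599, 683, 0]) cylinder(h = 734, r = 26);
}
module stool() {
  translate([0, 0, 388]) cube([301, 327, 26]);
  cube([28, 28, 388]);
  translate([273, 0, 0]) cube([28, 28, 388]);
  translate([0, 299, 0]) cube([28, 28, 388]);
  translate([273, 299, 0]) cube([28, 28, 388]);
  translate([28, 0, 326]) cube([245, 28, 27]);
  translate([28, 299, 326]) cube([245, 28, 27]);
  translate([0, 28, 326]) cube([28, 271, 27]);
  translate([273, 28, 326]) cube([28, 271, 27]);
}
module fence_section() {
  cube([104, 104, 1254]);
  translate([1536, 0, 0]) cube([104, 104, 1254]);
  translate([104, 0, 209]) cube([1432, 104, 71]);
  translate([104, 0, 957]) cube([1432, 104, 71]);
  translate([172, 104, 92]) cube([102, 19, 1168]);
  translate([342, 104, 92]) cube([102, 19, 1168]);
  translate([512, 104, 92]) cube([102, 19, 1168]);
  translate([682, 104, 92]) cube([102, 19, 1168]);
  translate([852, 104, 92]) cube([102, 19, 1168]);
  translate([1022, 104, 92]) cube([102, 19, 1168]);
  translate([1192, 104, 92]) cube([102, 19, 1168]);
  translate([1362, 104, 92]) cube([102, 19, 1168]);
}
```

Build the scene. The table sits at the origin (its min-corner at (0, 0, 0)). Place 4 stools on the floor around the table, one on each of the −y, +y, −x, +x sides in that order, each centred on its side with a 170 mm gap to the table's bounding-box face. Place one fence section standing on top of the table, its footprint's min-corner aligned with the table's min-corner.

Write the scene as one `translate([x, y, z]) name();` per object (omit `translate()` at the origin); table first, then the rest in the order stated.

table();
translate([689, -497, 0]) stool();
translate([689, 933, 0]) stool();
translate([-471, 218, 0]) stool();
translate([1849, 218, 0]) stool();
translate([0, 0, 760]) fence_section();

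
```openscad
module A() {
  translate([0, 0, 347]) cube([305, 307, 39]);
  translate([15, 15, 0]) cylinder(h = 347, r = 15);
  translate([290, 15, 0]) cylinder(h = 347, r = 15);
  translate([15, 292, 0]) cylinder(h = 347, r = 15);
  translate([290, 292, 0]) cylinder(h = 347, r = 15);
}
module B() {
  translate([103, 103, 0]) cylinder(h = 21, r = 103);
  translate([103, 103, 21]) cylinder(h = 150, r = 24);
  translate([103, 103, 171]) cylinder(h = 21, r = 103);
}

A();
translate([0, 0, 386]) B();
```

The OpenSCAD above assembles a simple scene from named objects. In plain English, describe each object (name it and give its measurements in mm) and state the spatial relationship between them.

A is a four-legged stool. The seat is a 305×307×39 mm slab whose top surface is at z = 386 mm; four round legs, each 30 mm in diameter, run from the floor (z = 0) to the underside of the seat, each leg's axis is inset half a diameter from the nearest pair of seat edges (so the leg's bounding box is flush with the corner).

B is a spool: two coaxial disc flanges of radius 103 mm and thickness 21 mm, joined by a core cylinder of radius 24 mm and height 150 mm. The lower flange rests on z = 0 and the three cylinders share a vertical axis.

The spool is on top of the stool.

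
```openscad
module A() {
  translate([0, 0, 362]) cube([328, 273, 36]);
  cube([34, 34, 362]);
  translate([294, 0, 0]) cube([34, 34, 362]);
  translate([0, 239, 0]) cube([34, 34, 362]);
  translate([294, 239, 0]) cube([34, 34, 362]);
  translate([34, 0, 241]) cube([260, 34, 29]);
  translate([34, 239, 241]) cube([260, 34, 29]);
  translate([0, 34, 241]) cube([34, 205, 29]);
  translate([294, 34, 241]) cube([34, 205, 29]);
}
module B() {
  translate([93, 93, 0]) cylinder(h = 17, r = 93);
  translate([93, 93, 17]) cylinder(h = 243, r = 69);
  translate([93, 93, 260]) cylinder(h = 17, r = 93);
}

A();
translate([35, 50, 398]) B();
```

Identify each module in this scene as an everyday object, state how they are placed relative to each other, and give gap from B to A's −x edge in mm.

The spool's min-x is at 35; the stool's min-x is 0; gap = 35 mm.

A is a stool. B is a spool. The spool is on top of the stool. The gap from the spool to the stool's −x edge is 35 mm.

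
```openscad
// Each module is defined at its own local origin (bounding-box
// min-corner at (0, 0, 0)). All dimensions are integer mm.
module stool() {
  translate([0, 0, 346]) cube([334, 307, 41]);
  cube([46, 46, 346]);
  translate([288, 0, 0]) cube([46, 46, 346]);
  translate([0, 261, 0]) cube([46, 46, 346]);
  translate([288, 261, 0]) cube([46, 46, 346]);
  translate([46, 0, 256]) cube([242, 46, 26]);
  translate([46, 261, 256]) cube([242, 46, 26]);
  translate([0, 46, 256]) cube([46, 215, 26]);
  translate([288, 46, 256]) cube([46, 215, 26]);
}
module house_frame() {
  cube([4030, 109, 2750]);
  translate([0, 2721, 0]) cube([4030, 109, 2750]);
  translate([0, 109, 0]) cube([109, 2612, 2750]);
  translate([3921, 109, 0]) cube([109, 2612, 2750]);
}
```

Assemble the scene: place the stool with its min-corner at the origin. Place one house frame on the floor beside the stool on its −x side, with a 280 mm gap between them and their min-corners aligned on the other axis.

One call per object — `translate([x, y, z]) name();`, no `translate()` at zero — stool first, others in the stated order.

stool();
translate([-4310, 0, 0]) house_frame();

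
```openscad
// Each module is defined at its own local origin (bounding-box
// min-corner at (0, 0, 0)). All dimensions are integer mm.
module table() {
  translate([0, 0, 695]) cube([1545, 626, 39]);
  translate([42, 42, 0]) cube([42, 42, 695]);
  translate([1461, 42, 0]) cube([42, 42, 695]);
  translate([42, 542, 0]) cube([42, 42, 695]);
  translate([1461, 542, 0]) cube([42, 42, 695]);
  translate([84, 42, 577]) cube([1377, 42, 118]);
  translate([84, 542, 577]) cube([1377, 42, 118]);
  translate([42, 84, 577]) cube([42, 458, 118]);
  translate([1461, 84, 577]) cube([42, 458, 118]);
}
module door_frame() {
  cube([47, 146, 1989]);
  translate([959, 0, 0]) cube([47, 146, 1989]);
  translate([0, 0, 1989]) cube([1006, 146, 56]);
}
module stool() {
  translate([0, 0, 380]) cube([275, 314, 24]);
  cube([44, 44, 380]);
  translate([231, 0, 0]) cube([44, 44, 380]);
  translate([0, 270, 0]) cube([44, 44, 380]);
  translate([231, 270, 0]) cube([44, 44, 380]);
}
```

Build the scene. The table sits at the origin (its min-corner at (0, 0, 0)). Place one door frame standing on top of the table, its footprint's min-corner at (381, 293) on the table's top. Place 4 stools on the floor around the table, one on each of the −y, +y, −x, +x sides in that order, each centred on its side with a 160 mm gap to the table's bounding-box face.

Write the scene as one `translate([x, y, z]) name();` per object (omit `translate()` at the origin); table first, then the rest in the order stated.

table();
translate([381, 293, 734]) door_frame();
translate([635, -474, 0]) stool();
translate([635, 786, 0]) stool();
translate([-435, 156, 0]) stool();
translate([1705, 156, 0]) stool();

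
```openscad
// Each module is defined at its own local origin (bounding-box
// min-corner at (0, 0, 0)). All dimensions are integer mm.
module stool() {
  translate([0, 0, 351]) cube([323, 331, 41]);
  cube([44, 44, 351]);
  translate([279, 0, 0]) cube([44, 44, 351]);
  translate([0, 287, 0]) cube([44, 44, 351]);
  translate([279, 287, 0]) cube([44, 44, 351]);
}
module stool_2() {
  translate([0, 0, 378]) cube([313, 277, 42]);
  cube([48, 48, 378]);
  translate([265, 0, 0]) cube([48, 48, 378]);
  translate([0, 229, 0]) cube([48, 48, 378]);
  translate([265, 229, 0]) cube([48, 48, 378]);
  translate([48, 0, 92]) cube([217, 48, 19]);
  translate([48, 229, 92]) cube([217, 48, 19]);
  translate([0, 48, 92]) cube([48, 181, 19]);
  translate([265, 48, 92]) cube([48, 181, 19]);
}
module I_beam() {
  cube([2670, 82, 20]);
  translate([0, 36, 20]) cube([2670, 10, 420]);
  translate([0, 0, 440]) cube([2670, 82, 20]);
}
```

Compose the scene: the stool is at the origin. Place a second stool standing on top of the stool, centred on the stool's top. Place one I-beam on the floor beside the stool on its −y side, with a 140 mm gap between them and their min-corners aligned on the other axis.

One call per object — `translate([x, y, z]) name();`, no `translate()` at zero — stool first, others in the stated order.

stool();
translate([5, 27, 392]) stool_2();
translate([0, -222, 0]) I_beam();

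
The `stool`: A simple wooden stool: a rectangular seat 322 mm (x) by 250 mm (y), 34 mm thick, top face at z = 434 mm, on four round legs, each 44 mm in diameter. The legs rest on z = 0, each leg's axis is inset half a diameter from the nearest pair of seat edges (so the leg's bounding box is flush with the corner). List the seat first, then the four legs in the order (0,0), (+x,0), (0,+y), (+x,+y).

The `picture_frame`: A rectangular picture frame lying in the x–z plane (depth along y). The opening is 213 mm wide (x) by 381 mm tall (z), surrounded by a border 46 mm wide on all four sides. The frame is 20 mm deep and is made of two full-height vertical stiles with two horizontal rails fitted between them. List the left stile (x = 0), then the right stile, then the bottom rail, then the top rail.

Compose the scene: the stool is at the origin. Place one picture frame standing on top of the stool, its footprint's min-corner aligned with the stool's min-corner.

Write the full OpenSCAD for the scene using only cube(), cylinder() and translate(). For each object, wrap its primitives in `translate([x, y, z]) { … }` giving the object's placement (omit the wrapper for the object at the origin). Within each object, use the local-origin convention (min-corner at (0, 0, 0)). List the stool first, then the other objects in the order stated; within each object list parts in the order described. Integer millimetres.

translate([0, 0, 400]) cube([322, 250, 34]);
translate([22, 22, 0]) cylinder(h = 400, r = 22);
translate([300, 22, 0]) cylinder(h = 400, r = 22);
translate([22, 228, 0]) cylinder(h = 400, r = 22);
translate([300, 228, 0]) cylinder(h = 400, r = 22);
translate([0, 0, 434]) {
  cube([46, 20, 473]);
  translate([259, 0, 0]) cube([46, 20, 473]);
  translate([46, 0, 0]) cube([213, 20, 46]);
  translate([46, 0, 427]) cube([213, 20, 46]);
}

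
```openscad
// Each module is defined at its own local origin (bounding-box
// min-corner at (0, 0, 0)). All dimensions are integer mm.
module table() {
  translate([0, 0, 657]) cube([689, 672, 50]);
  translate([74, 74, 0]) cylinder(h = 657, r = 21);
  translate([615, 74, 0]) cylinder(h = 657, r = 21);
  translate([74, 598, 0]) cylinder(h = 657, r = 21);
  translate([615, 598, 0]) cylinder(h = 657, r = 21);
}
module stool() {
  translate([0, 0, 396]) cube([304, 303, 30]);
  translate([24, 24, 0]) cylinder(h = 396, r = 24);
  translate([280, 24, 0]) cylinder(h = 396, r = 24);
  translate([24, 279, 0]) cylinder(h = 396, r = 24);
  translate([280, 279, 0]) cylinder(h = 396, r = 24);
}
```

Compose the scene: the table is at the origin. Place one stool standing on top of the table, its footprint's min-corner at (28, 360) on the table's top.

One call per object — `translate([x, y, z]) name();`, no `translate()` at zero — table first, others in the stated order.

table();
translate([28, 360, 707]) stool();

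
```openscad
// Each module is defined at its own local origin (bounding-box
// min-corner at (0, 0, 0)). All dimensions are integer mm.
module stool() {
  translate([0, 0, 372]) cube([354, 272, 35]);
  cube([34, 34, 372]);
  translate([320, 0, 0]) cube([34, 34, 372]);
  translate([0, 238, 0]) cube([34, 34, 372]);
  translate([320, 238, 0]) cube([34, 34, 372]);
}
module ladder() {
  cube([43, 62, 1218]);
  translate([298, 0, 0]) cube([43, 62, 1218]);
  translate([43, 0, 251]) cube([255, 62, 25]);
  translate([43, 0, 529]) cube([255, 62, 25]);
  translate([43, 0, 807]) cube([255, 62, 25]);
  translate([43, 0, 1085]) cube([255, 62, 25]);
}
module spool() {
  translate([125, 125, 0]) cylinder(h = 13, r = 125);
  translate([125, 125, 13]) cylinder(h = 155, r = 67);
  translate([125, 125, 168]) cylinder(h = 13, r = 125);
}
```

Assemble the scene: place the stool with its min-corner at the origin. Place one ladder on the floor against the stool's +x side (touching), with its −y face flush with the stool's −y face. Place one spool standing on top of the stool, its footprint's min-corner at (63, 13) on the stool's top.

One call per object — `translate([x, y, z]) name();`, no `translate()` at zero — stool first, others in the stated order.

stool();
translate([354, 0, 0]) ladder();
translate([63, 13, 407]) spool();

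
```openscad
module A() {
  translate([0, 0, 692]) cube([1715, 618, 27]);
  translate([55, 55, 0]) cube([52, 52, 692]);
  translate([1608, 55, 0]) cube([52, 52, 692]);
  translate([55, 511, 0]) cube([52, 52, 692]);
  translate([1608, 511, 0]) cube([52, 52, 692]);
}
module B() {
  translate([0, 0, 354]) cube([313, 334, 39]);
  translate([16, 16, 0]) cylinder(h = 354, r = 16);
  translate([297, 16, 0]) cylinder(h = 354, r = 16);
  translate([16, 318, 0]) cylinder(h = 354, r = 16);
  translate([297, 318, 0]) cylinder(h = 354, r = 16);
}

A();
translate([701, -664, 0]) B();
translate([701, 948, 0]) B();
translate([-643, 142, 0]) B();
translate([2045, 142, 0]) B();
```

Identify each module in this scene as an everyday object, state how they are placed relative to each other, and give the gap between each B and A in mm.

Each stool's nearest face is 330 mm from the table's bounding box.

A is a table. B is a stool. Four stools sit around the table at the −y, +y, −x, +x sides. The gap between each stool and the table is 330 mm.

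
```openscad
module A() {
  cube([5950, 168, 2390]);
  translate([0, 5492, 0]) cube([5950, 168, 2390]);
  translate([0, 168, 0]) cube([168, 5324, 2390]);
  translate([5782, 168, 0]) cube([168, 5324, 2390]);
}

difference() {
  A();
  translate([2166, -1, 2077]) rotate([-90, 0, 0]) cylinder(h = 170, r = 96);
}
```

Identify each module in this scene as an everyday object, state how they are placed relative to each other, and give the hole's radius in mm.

A is a house frame. The house frame has a circular hole through its front wall. The hole's radius is 96 mm.

The subtracted cylinder has r = 96 mm.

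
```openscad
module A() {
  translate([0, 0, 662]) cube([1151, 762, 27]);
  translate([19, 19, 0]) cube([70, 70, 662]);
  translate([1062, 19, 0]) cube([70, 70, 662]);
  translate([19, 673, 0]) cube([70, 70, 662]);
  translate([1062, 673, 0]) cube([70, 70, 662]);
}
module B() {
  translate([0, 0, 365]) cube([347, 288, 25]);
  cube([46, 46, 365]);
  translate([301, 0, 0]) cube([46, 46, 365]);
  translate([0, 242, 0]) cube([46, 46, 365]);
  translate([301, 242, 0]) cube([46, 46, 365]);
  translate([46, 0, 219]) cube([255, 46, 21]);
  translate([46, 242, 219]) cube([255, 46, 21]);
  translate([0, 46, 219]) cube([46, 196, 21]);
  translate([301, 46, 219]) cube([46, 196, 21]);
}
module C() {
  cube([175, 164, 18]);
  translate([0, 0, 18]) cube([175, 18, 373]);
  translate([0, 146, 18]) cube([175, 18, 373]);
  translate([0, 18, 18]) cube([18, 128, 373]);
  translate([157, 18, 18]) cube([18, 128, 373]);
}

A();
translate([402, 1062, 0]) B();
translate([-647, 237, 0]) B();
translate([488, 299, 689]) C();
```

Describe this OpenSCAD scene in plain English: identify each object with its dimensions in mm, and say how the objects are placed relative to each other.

A is a table with a 1151×762 mm rectangular top, 27 mm thick, top surface at z = 689 mm, supported by four 70×70 mm square legs, each inset 19 mm from the nearest pair of top edges, running from the floor.

B is a simple wooden stool: a rectangular seat 347 mm (x) by 288 mm (y), 25 mm thick, top face at z = 390 mm, on four square legs, each 46×46 mm in cross-section. The legs rest on z = 0, each flush with a corner of the seat. Four stretchers, 46 mm wide and 21 mm tall, connect adjacent legs with their undersides at z = 219 mm, each running between the inner faces of the legs it joins and aligned with the legs' outer faces on the other axis.

C is an open storage box with external size 175×164×391 mm and wall thickness 18 mm (the base is also 18 mm thick). The base covers the whole footprint; the four walls stand on the base, with the y-facing walls full-width and the x-facing walls fitting between their inner faces.

Two stools sit around the table at the +y, −x sides. The open box is on top of the table, centred.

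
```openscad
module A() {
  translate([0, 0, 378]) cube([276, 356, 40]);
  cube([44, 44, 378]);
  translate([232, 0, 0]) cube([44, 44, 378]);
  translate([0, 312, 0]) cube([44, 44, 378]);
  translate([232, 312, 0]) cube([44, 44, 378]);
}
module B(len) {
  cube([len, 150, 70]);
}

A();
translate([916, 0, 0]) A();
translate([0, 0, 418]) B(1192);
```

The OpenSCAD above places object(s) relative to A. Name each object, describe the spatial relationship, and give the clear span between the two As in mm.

Second stool starts at x = 916; first ends at x = 276; clear span = 916 − 276 = 640 mm.

A is a stool. B is a beam. A beam spans the tops of two stools. The clear span between the two stools is 640 mm.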